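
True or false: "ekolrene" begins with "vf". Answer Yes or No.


Input string: 'ekolrene'
Prefix to check: 'vf'
First 2 characters of input: 'ek'
Match: False
Result: No


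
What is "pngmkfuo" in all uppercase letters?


Input string: 'pngmkfuo'
Operation: convert each letter to uppercase
Mapping: 'p'->'P', 'n'->'N', 'g'->'G', 'm'->'M', 'k'->'K', 'f'->'F', 'u'->'U', 'o'->'O'
Result: PNGMKFUO


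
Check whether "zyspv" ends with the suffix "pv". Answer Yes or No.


Input string: 'zyspv'
Suffix to check: 'pv'
Last 2 characters of input: 'pv'
Match: True
Result: Yes


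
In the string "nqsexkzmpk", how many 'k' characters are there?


Input string: 'nqsexkzmpk'
Target character: 'k'
Scan each position: s[5]='k', s[9]='k'
Matches found at indices: 5, 9
Total: 2


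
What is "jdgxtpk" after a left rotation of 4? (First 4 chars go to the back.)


Input: 'jdgxtpk', shift = 4
Operation: split at index 4 and swap parts
Front part s[0:4] = 'jdgx'
Back part s[4:] = 'tpk'
Rotated = back + front = 'tpk' + 'jdgx'
Result: tpkjdgx


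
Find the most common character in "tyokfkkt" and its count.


Input: 'tyokfkkt'
Operation: tally each character
Counts: 'f':1, 'k':3, 'o':1, 't':2, 'y':1
Maximum: 'k' appears 3 times


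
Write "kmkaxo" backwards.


Input string: 'kmkaxo'
Operation: reverse character order
Original order: 'k' -> 'm' -> 'k' -> 'a' -> 'x' -> 'o'
Reversed order: 'o' -> 'x' -> 'a' -> 'k' -> 'm' -> 'k'
Result: oxakmk


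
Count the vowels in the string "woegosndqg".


Input string: 'woegosndqg'
Operation: count vowels (a, e, i, o, u)
Scan: s[0]='w', s[1]='o' (vowel), s[2]='e' (vowel), s[3]='g', s[4]='o' (vowel), s[5]='s', s[6]='n', s[7]='d', s[8]='q', s[9]='g'
Vowels found: 3
Result: 3


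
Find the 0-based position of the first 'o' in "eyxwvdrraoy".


Input string: 'eyxwvdrraoy'
Target: 'o'
Scanning left to right: s[0]='e', s[1]='y', s[2]='x', s[3]='w', s[4]='v', s[5]='d', s[6]='r', s[7]='r', s[8]='a', s[9]='o'
First match at index: 9


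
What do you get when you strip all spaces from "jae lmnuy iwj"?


Input string: 'jae lmnuy iwj'
Operation: remove all spaces
Words: 'jae', 'lmnuy', 'iwj'
Join without spaces: jaelmnuyiwj


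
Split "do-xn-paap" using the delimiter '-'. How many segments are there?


Input string: 'do-xn-paap'
Delimiter: '-'
Split result: 'do', 'xn', 'paap'
Number of parts: 3


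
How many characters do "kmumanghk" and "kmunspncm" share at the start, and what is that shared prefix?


String 1: 'kmumanghk'
String 2: 'kmunspncm'
Compare position by position:
pos 0: 'k' vs 'k' match
pos 1: 'm' vs 'm' match
pos 2: 'u' vs 'u' match
pos 3: 'm' vs 'n' differ -> stop
Longest common prefix: "kmu" (length 3)


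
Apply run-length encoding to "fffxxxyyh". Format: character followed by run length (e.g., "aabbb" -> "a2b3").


Input: 'fffxxxyyh'
Operation: identify consecutive runs
Runs: 'fff' -> f3, 'xxx' -> x3, 'yy' -> y2, 'h' -> h1
Encoded: f3x3y2h1


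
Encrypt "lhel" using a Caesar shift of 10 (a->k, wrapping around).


Input: 'lhel', shift = 10
Operation: for each letter, (position + 10) mod 26
Mapping: 'l'(11+10=21)->'v', 'h'(7+10=17)->'r', 'e'(4+10=14)->'o', 'l'(11+10=21)->'v'
Result: vrov


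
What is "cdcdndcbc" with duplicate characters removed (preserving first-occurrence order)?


Input: 'cdcdndcbc'
Operation: keep first occurrence of each character
Scan: s[0]='c' new -> keep; s[1]='d' new -> keep; s[2]='c' seen -> skip; s[3]='d' seen -> skip; s[4]='n' new -> keep; s[5]='d' seen -> skip; s[6]='c' seen -> skip; s[7]='b' new -> keep; s[8]='c' seen -> skip
Result: cdnb


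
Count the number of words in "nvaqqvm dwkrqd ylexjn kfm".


Input string: 'nvaqqvm dwkrqd ylexjn kfm'
Operation: split by spaces
Words found: 'nvaqqvm', 'dwkrqd', 'ylexjn', 'kfm'
Word count: 4


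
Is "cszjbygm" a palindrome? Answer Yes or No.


Input string: 'cszjbygm'
Reversed: 'mgybjzsc'
Compare pairs: s[0]='c' vs s[7]='m' (mismatch), s[1]='s' vs s[6]='g' (mismatch), s[2]='z' vs s[5]='y' (mismatch), s[3]='j' vs s[4]='b' (mismatch)
Palindrome: No


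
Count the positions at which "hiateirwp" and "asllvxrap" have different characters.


String 1: 'hiateirwp'
String 2: 'asllvxrap'
Compare each position: pos 0: 'h'!='a', pos 1: 'i'!='s', pos 2: 'a'!='l', pos 3: 't'!='l', pos 4: 'e'!='v', pos 5: 'i'!='x', pos 6: 'r'=='r', pos 7: 'w'!='a', pos 8: 'p'=='p'
Differing positions: 7
Hamming distance: 7


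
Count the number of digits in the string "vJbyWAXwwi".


Input string: 'vJbyWAXwwi'
Operation: count digit characters (0-9)
Scan: 'v', 'J', 'b', 'y', 'W', 'A', 'X', 'w', 'w', 'i'
Digits found: 0
Result: 0


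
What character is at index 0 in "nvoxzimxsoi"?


Input string: 'nvoxzimxsoi'
Operation: get character at index 0
Index mapping: s[0]='n'
Result: 'n'


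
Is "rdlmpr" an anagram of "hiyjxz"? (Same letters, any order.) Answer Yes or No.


String 1: 'hiyjxz' -> sorted: 'hijxyz'
String 2: 'rdlmpr' -> sorted: 'dlmprr'
Compare sorted forms: 'hijxyz' != 'dlmprr'
Anagram: No


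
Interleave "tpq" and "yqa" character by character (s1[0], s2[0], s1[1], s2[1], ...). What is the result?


String 1: 'tpq'
String 2: 'yqa'
Operation: alternate characters
Pairs: 't'+'y', 'p'+'q', 'q'+'a'
Result: typqqa


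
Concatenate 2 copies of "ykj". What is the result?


Input string: 'ykj'
Operation: repeat 2 times
Concatenation: 'ykj' + 'ykj'
Result: ykjykj


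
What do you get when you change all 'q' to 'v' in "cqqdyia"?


Input string: 'cqqdyia'
Operation: replace 'q' with 'v'
Positions of 'q': 1, 2
After replacement: cvvdyia


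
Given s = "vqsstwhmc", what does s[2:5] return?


Input string: 'vqsstwhmc'
Operation: slice [2:5]
Extract characters: s[2]='s', s[3]='s', s[4]='t'
Result: sst


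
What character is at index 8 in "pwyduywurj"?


Input string: 'pwyduywurj'
Operation: get character at index 8
Index mapping: s[0]='p', s[1]='w', s[2]='y', s[3]='d', s[4]='u', s[5]='y', s[6]='w', s[7]='u', s[8]='r'
Result: 'r'


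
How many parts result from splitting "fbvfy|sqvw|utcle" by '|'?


Input string: 'fbvfy|sqvw|utcle'
Delimiter: '|'
Split result: 'fbvfy', 'sqvw', 'utcle'
Number of parts: 3


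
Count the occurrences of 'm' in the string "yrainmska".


Input string: 'yrainmska'
Target character: 'm'
Scan each position: s[5]='m'
Matches found at indices: 5
Total: 1


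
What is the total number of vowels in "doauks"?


Input string: 'doauks'
Operation: count vowels (a, e, i, o, u)
Scan: s[0]='d', s[1]='o' (vowel), s[2]='a' (vowel), s[3]='u' (vowel), s[4]='k', s[5]='s'
Vowels found: 3
Result: 3


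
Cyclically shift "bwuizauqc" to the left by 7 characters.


Input: 'bwuizauqc', shift = 7
Operation: split at index 7 and swap parts
Front part s[0:7] = 'bwuizau'
Back part s[7:] = 'qc'
Rotated = back + front = 'qc' + 'bwuizau'
Result: qcbwuizau


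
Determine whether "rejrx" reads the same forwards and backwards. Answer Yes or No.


Input string: 'rejrx'
Reversed: 'xrjer'
Compare pairs: s[0]='r' vs s[4]='x' (mismatch), s[1]='e' vs s[3]='r' (mismatch)
Palindrome: No


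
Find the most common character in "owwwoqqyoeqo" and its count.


Input: 'owwwoqqyoeqo'
Operation: tally each character
Counts: 'e':1, 'o':4, 'q':3, 'w':3, 'y':1
Maximum: 'o' appears 4 times


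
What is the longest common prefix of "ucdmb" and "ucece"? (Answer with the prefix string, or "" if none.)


String 1: 'ucdmb'
String 2: 'ucece'
Compare position by position:
pos 0: 'u' vs 'u' match
pos 1: 'c' vs 'c' match
pos 2: 'd' vs 'e' differ -> stop
Longest common prefix: "uc" (length 2)


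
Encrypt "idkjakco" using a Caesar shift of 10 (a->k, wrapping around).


Input: 'idkjakco', shift = 10
Operation: for each letter, (position + 10) mod 26
Mapping: 'i'(8+10=18)->'s', 'd'(3+10=13)->'n', 'k'(10+10=20)->'u', 'j'(9+10=19)->'t', 'a'(0+10=10)->'k', 'k'(10+10=20)->'u', 'c'(2+10=12)->'m', 'o'(14+10=24)->'y'
Result: snutkumy


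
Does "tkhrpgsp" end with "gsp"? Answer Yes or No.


Input string: 'tkhrpgsp'
Suffix to check: 'gsp'
Last 3 characters of input: 'gsp'
Match: True
Result: Yes


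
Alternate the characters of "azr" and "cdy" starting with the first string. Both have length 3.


String 1: 'azr'
String 2: 'cdy'
Operation: alternate characters
Pairs: 'a'+'c', 'z'+'d', 'r'+'y'
Result: aczdry


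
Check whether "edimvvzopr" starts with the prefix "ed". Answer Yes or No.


Input string: 'edimvvzopr'
Prefix to check: 'ed'
First 2 characters of input: 'ed'
Match: True
Result: Yes


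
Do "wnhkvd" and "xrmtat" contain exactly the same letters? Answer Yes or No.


String 1: 'wnhkvd' -> sorted: 'dhknvw'
String 2: 'xrmtat' -> sorted: 'amrttx'
Compare sorted forms: 'dhknvw' != 'amrttx'
Anagram: No


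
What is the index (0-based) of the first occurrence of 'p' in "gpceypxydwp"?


Input string: 'gpceypxydwp'
Target: 'p'
Scanning left to right: s[0]='g', s[1]='p'
First match at index: 1


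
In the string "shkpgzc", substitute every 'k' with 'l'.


Input string: 'shkpgzc'
Operation: replace 'k' with 'l'
Positions of 'k': 2
After replacement: shlpgzc


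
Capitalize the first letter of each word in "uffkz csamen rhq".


Input string: 'uffkz csamen rhq'
Operation: capitalize first letter of each word
Word transformations: 'uffkz'->'Uffkz', 'csamen'->'Csamen', 'rhq'->'Rhq'
Result: Uffkz Csamen Rhq


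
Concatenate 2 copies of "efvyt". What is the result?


Input string: 'efvyt'
Operation: repeat 2 times
Concatenation: 'efvyt' + 'efvyt'
Result: efvytefvyt


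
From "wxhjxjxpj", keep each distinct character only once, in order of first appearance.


Input: 'wxhjxjxpj'
Operation: keep first occurrence of each character
Scan: s[0]='w' new -> keep; s[1]='x' new -> keep; s[2]='h' new -> keep; s[3]='j' new -> keep; s[4]='x' seen -> skip; s[5]='j' seen -> skip; s[6]='x' seen -> skip; s[7]='p' new -> keep; s[8]='j' seen -> skip
Result: wxhjp


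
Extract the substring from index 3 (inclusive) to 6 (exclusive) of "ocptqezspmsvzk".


Input string: 'ocptqezspmsvzk'
Operation: slice [3:6]
Extract characters: s[3]='t', s[4]='q', s[5]='e'
Result: tqe


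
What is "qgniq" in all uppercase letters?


Input string: 'qgniq'
Operation: convert each letter to uppercase
Mapping: 'q'->'Q', 'g'->'G', 'n'->'N', 'i'->'I', 'q'->'Q'
Result: QGNIQ


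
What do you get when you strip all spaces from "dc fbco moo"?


Input string: 'dc fbco moo'
Operation: remove all spaces
Words: 'dc', 'fbco', 'moo'
Join without spaces: dcfbcomoo


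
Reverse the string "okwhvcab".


Input string: 'okwhvcab'
Operation: reverse character order
Original order: 'o' -> 'k' -> 'w' -> 'h' -> 'v' -> 'c' -> 'a' -> 'b'
Reversed order: 'b' -> 'a' -> 'c' -> 'v' -> 'h' -> 'w' -> 'k' -> 'o'
Result: bacvhwko


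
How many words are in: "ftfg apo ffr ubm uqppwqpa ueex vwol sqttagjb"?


Input string: 'ftfg apo ffr ubm uqppwqpa ueex vwol sqttagjb'
Operation: split by spaces
Words found: 'ftfg', 'apo', 'ffr', 'ubm', 'uqppwqpa', 'ueex', 'vwol', 'sqttagjb'
Word count: 8


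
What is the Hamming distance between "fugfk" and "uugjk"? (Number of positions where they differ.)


String 1: 'fugfk'
String 2: 'uugjk'
Compare each position: pos 0: 'f'!='u', pos 1: 'u'=='u', pos 2: 'g'=='g', pos 3: 'f'!='j', pos 4: 'k'=='k'
Differing positions: 2
Hamming distance: 2


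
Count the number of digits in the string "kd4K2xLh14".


Input string: 'kd4K2xLh14'
Operation: count digit characters (0-9)
Scan: 'k', 'd', '4'(digit), 'K', '2'(digit), 'x', 'L', 'h', '1'(digit), '4'(digit)
Digits found: 4
Result: 4


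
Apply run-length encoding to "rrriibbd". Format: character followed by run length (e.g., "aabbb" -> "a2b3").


Input: 'rrriibbd'
Operation: identify consecutive runs
Runs: 'rrr' -> r3, 'ii' -> i2, 'bb' -> b2, 'd' -> d1
Encoded: r3i2b2d1


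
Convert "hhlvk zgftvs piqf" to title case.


Input string: 'hhlvk zgftvs piqf'
Operation: capitalize first letter of each word
Word transformations: 'hhlvk'->'Hhlvk', 'zgftvs'->'Zgftvs', 'piqf'->'Piqf'
Result: Hhlvk Zgftvs Piqf


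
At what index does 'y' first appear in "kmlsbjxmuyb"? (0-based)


Input string: 'kmlsbjxmuyb'
Target: 'y'
Scanning left to right: s[0]='k', s[1]='m', s[2]='l', s[3]='s', s[4]='b', s[5]='j', s[6]='x', s[7]='m', s[8]='u', s[9]='y'
First match at index: 9


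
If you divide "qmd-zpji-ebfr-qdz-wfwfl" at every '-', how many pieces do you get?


Input string: 'qmd-zpji-ebfr-qdz-wfwfl'
Delimiter: '-'
Split result: 'qmd', 'zpji', 'ebfr', 'qdz', 'wfwfl'
Number of parts: 5


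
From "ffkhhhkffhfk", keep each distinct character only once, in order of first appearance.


Input: 'ffkhhhkffhfk'
Operation: keep first occurrence of each character
Scan: s[0]='f' new -> keep; s[1]='f' seen -> skip; s[2]='k' new -> keep; s[3]='h' new -> keep; s[4]='h' seen -> skip; s[5]='h' seen -> skip; s[6]='k' seen -> skip; s[7]='f' seen -> skip; s[8]='f' seen -> skip; s[9]='h' seen -> skip; s[10]='f' seen -> skip; s[11]='k' seen -> skip
Result: fkh


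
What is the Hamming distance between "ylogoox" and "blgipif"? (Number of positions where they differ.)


String 1: 'ylogoox'
String 2: 'blgipif'
Compare each position: pos 0: 'y'!='b', pos 1: 'l'=='l', pos 2: 'o'!='g', pos 3: 'g'!='i', pos 4: 'o'!='p', pos 5: 'o'!='i', pos 6: 'x'!='f'
Differing positions: 6
Hamming distance: 6


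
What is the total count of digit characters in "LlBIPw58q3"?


Input string: 'LlBIPw58q3'
Operation: count digit characters (0-9)
Scan: 'L', 'l', 'B', 'I', 'P', 'w', '5'(digit), '8'(digit), 'q', '3'(digit)
Digits found: 3
Result: 3


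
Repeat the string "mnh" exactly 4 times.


Input string: 'mnh'
Operation: repeat 4 times
Concatenation: 'mnh' + 'mnh' + 'mnh' + 'mnh'
Result: mnhmnhmnhmnh


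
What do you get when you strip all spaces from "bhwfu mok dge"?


Input string: 'bhwfu mok dge'
Operation: remove all spaces
Words: 'bhwfu', 'mok', 'dge'
Join without spaces: bhwfumokdge


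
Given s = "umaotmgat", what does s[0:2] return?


Input string: 'umaotmgat'
Operation: slice [0:2]
Extract characters: s[0]='u', s[1]='m'
Result: um


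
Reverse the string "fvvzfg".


Input string: 'fvvzfg'
Operation: reverse character order
Original order: 'f' -> 'v' -> 'v' -> 'z' -> 'f' -> 'g'
Reversed order: 'g' -> 'f' -> 'z' -> 'v' -> 'v' -> 'f'
Result: gfzvvf


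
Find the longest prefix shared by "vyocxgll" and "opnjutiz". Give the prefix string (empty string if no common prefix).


String 1: 'vyocxgll'
String 2: 'opnjutiz'
Compare position by position:
pos 0: 'v' vs 'o' differ -> stop
Longest common prefix: "" (length 0)


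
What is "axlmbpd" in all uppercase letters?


Input string: 'axlmbpd'
Operation: convert each letter to uppercase
Mapping: 'a'->'A', 'x'->'X', 'l'->'L', 'm'->'M', 'b'->'B', 'p'->'P', 'd'->'D'
Result: AXLMBPD


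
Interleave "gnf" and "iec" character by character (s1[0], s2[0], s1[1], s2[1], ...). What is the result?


String 1: 'gnf'
String 2: 'iec'
Operation: alternate characters
Pairs: 'g'+'i', 'n'+'e', 'f'+'c'
Result: ginefc


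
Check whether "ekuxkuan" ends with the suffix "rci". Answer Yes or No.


Input string: 'ekuxkuan'
Suffix to check: 'rci'
Last 3 characters of input: 'uan'
Match: False
Result: No


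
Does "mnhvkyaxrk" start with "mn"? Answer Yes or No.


Input string: 'mnhvkyaxrk'
Prefix to check: 'mn'
First 2 characters of input: 'mn'
Match: True
Result: Yes


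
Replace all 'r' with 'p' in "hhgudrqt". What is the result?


Input string: 'hhgudrqt'
Operation: replace 'r' with 'p'
Positions of 'r': 5
After replacement: hhgudpqt


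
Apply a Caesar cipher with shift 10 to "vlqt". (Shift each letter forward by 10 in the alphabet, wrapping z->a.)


Input: 'vlqt', shift = 10
Operation: for each letter, (position + 10) mod 26
Mapping: 'v'(21+10=31, 31 mod 26=5)->'f', 'l'(11+10=21)->'v', 'q'(16+10=26, 26 mod 26=0)->'a', 't'(19+10=29, 29 mod 26=3)->'d'
Result: fvad


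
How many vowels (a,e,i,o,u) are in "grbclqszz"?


Input string: 'grbclqszz'
Operation: count vowels (a, e, i, o, u)
Scan: s[0]='g', s[1]='r', s[2]='b', s[3]='c', s[4]='l', s[5]='q', s[6]='s', s[7]='z', s[8]='z'
Vowels found: 0
Result: 0


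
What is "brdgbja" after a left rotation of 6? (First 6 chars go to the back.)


Input: 'brdgbja', shift = 6
Operation: split at index 6 and swap parts
Front part s[0:6] = 'brdgbj'
Back part s[6:] = 'a'
Rotated = back + front = 'a' + 'brdgbj'
Result: abrdgbj


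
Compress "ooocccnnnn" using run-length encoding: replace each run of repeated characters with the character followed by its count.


Input: 'ooocccnnnn'
Operation: identify consecutive runs
Runs: 'ooo' -> o3, 'ccc' -> c3, 'nnnn' -> n4
Encoded: o3c3n4


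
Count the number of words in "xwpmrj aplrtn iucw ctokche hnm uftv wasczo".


Input string: 'xwpmrj aplrtn iucw ctokche hnm uftv wasczo'
Operation: split by spaces
Words found: 'xwpmrj', 'aplrtn', 'iucw', 'ctokche', 'hnm', 'uftv', 'wasczo'
Word count: 7


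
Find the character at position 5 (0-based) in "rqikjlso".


Input string: 'rqikjlso'
Operation: get character at index 5
Index mapping: s[0]='r', s[1]='q', s[2]='i', s[3]='k', s[4]='j', s[5]='l'
Result: 'l'


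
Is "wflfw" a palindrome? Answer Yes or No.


Input string: 'wflfw'
Reversed: 'wflfw'
Compare pairs: s[0]='w' vs s[4]='w' (match), s[1]='f' vs s[3]='f' (match)
Palindrome: Yes


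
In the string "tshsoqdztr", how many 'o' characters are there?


Input string: 'tshsoqdztr'
Target character: 'o'
Scan each position: s[4]='o'
Matches found at indices: 4
Total: 1


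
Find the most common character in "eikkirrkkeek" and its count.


Input: 'eikkirrkkeek'
Operation: tally each character
Counts: 'e':3, 'i':2, 'k':5, 'r':2
Maximum: 'k' appears 5 times


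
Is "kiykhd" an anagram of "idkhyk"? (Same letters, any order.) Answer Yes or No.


String 1: 'idkhyk' -> sorted: 'dhikky'
String 2: 'kiykhd' -> sorted: 'dhikky'
Compare sorted forms: 'dhikky' == 'dhikky'
Anagram: Yes


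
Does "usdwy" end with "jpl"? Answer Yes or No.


Input string: 'usdwy'
Suffix to check: 'jpl'
Last 3 characters of input: 'dwy'
Match: False
Result: No


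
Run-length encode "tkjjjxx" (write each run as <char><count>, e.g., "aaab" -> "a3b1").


Input: 'tkjjjxx'
Operation: identify consecutive runs
Runs: 't' -> t1, 'k' -> k1, 'jjj' -> j3, 'xx' -> x2
Encoded: t1k1j3x2


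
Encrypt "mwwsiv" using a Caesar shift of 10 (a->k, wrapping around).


Input: 'mwwsiv', shift = 10
Operation: for each letter, (position + 10) mod 26
Mapping: 'm'(12+10=22)->'w', 'w'(22+10=32, 32 mod 26=6)->'g', 'w'(22+10=32, 32 mod 26=6)->'g', 's'(18+10=28, 28 mod 26=2)->'c', 'i'(8+10=18)->'s', 'v'(21+10=31, 31 mod 26=5)->'f'
Result: wggcsf


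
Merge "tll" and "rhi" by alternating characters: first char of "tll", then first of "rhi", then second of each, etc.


String 1: 'tll'
String 2: 'rhi'
Operation: alternate characters
Pairs: 't'+'r', 'l'+'h', 'l'+'i'
Result: trlhli


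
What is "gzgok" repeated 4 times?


Input string: 'gzgok'
Operation: repeat 4 times
Concatenation: 'gzgok' + 'gzgok' + 'gzgok' + 'gzgok'
Result: gzgokgzgokgzgokgzgok


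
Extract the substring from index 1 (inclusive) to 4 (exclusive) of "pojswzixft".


Input string: 'pojswzixft'
Operation: slice [1:4]
Extract characters: s[1]='o', s[2]='j', s[3]='s'
Result: ojs


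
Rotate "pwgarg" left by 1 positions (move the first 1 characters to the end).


Input: 'pwgarg', shift = 1
Operation: split at index 1 and swap parts
Front part s[0:1] = 'p'
Back part s[1:] = 'wgarg'
Rotated = back + front = 'wgarg' + 'p'
Result: wgargp


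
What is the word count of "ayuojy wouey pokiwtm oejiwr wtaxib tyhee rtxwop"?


Input string: 'ayuojy wouey pokiwtm oejiwr wtaxib tyhee rtxwop'
Operation: split by spaces
Words found: 'ayuojy', 'wouey', 'pokiwtm', 'oejiwr', 'wtaxib', 'tyhee', 'rtxwop'
Word count: 7


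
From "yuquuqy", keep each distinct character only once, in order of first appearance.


Input: 'yuquuqy'
Operation: keep first occurrence of each character
Scan: s[0]='y' new -> keep; s[1]='u' new -> keep; s[2]='q' new -> keep; s[3]='u' seen -> skip; s[4]='u' seen -> skip; s[5]='q' seen -> skip; s[6]='y' seen -> skip
Result: yuq


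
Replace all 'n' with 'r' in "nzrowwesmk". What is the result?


Input string: 'nzrowwesmk'
Operation: replace 'n' with 'r'
Positions of 'n': 0
After replacement: rzrowwesmk


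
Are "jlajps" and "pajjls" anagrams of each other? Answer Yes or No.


String 1: 'jlajps' -> sorted: 'ajjlps'
String 2: 'pajjls' -> sorted: 'ajjlps'
Compare sorted forms: 'ajjlps' == 'ajjlps'
Anagram: Yes


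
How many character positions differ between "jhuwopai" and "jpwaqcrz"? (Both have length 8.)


String 1: 'jhuwopai'
String 2: 'jpwaqcrz'
Compare each position: pos 0: 'j'=='j', pos 1: 'h'!='p', pos 2: 'u'!='w', pos 3: 'w'!='a', pos 4: 'o'!='q', pos 5: 'p'!='c', pos 6: 'a'!='r', pos 7: 'i'!='z'
Differing positions: 7
Hamming distance: 7


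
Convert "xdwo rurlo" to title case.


Input string: 'xdwo rurlo'
Operation: capitalize first letter of each word
Word transformations: 'xdwo'->'Xdwo', 'rurlo'->'Rurlo'
Result: Xdwo Rurlo


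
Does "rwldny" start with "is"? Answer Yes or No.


Input string: 'rwldny'
Prefix to check: 'is'
First 2 characters of input: 'rw'
Match: False
Result: No


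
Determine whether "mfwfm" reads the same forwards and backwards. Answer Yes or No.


Input string: 'mfwfm'
Reversed: 'mfwfm'
Compare pairs: s[0]='m' vs s[4]='m' (match), s[1]='f' vs s[3]='f' (match)
Palindrome: Yes


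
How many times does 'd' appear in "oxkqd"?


Input string: 'oxkqd'
Target character: 'd'
Scan each position: s[4]='d'
Matches found at indices: 4
Total: 1


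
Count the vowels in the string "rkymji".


Input string: 'rkymji'
Operation: count vowels (a, e, i, o, u)
Scan: s[0]='r', s[1]='k', s[2]='y', s[3]='m', s[4]='j', s[5]='i' (vowel)
Vowels found: 1
Result: 1


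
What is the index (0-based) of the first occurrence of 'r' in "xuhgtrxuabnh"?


Input string: 'xuhgtrxuabnh'
Target: 'r'
Scanning left to right: s[0]='x', s[1]='u', s[2]='h', s[3]='g', s[4]='t', s[5]='r'
First match at index: 5


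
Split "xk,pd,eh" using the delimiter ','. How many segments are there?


Input string: 'xk,pd,eh'
Delimiter: ','
Split result: 'xk', 'pd', 'eh'
Number of parts: 3


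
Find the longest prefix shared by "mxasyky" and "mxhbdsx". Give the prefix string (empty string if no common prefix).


String 1: 'mxasyky'
String 2: 'mxhbdsx'
Compare position by position:
pos 0: 'm' vs 'm' match
pos 1: 'x' vs 'x' match
pos 2: 'a' vs 'h' differ -> stop
Longest common prefix: "mx" (length 2)


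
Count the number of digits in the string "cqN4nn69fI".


Input string: 'cqN4nn69fI'
Operation: count digit characters (0-9)
Scan: 'c', 'q', 'N', '4'(digit), 'n', 'n', '6'(digit), '9'(digit), 'f', 'I'
Digits found: 3
Result: 3


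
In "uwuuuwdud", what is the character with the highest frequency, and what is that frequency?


Input: 'uwuuuwdud'
Operation: tally each character
Counts: 'd':2, 'u':5, 'w':2
Maximum: 'u' appears 5 times


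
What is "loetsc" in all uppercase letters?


Input string: 'loetsc'
Operation: convert each letter to uppercase
Mapping: 'l'->'L', 'o'->'O', 'e'->'E', 't'->'T', 's'->'S', 'c'->'C'
Result: LOETSC


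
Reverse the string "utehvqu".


Input string: 'utehvqu'
Operation: reverse character order
Original order: 'u' -> 't' -> 'e' -> 'h' -> 'v' -> 'q' -> 'u'
Reversed order: 'u' -> 'q' -> 'v' -> 'h' -> 'e' -> 't' -> 'u'
Result: uqvhetu


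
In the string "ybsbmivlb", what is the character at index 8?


Input string: 'ybsbmivlb'
Operation: get character at index 8
Index mapping: s[0]='y', s[1]='b', s[2]='s', s[3]='b', s[4]='m', s[5]='i', s[6]='v', s[7]='l', s[8]='b'
Result: 'b'


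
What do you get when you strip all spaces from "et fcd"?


Input string: 'et fcd'
Operation: remove all spaces
Words: 'et', 'fcd'
Join without spaces: etfcd


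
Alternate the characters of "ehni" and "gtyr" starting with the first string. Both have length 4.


String 1: 'ehni'
String 2: 'gtyr'
Operation: alternate characters
Pairs: 'e'+'g', 'h'+'t', 'n'+'y', 'i'+'r'
Result: eghtnyir


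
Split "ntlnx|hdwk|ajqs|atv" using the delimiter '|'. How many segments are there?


Input string: 'ntlnx|hdwk|ajqs|atv'
Delimiter: '|'
Split result: 'ntlnx', 'hdwk', 'ajqs', 'atv'
Number of parts: 4


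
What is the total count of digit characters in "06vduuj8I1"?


Input string: '06vduuj8I1'
Operation: count digit characters (0-9)
Scan: '0'(digit), '6'(digit), 'v', 'd', 'u', 'u', 'j', '8'(digit), 'I', '1'(digit)
Digits found: 4
Result: 4


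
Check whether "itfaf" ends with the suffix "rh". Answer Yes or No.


Input string: 'itfaf'
Suffix to check: 'rh'
Last 2 characters of input: 'af'
Match: False
Result: No


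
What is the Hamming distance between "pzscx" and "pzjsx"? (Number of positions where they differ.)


String 1: 'pzscx'
String 2: 'pzjsx'
Compare each position: pos 0: 'p'=='p', pos 1: 'z'=='z', pos 2: 's'!='j', pos 3: 'c'!='s', pos 4: 'x'=='x'
Differing positions: 2
Hamming distance: 2


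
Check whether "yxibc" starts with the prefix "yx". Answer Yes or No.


Input string: 'yxibc'
Prefix to check: 'yx'
First 2 characters of input: 'yx'
Match: True
Result: Yes


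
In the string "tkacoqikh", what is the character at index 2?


Input string: 'tkacoqikh'
Operation: get character at index 2
Index mapping: s[0]='t', s[1]='k', s[2]='a'
Result: 'a'


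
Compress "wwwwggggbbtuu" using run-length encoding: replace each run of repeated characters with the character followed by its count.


Input: 'wwwwggggbbtuu'
Operation: identify consecutive runs
Runs: 'wwww' -> w4, 'gggg' -> g4, 'bb' -> b2, 't' -> t1, 'uu' -> u2
Encoded: w4g4b2t1u2


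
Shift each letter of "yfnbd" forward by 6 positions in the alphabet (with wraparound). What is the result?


Input: 'yfnbd', shift = 6
Operation: for each letter, (position + 6) mod 26
Mapping: 'y'(24+6=30, 30 mod 26=4)->'e', 'f'(5+6=11)->'l', 'n'(13+6=19)->'t', 'b'(1+6=7)->'h', 'd'(3+6=9)->'j'
Result: elthj


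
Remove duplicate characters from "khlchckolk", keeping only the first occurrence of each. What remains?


Input: 'khlchckolk'
Operation: keep first occurrence of each character
Scan: s[0]='k' new -> keep; s[1]='h' new -> keep; s[2]='l' new -> keep; s[3]='c' new -> keep; s[4]='h' seen -> skip; s[5]='c' seen -> skip; s[6]='k' seen -> skip; s[7]='o' new -> keep; s[8]='l' seen -> skip; s[9]='k' seen -> skip
Result: khlco


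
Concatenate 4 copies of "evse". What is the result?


Input string: 'evse'
Operation: repeat 4 times
Concatenation: 'evse' + 'evse' + 'evse' + 'evse'
Result: evseevseevseevse


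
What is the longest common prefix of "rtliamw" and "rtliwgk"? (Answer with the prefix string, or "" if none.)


String 1: 'rtliamw'
String 2: 'rtliwgk'
Compare position by position:
pos 0: 'r' vs 'r' match
pos 1: 't' vs 't' match
pos 2: 'l' vs 'l' match
pos 3: 'i' vs 'i' match
pos 4: 'a' vs 'w' differ -> stop
Longest common prefix: "rtli" (length 4)


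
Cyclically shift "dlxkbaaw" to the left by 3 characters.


Input: 'dlxkbaaw', shift = 3
Operation: split at index 3 and swap parts
Front part s[0:3] = 'dlx'
Back part s[3:] = 'kbaaw'
Rotated = back + front = 'kbaaw' + 'dlx'
Result: kbaawdlx


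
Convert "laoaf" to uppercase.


Input string: 'laoaf'
Operation: convert each letter to uppercase
Mapping: 'l'->'L', 'a'->'A', 'o'->'O', 'a'->'A', 'f'->'F'
Result: LAOAF


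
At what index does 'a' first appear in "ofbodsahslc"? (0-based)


Input string: 'ofbodsahslc'
Target: 'a'
Scanning left to right: s[0]='o', s[1]='f', s[2]='b', s[3]='o', s[4]='d', s[5]='s', s[6]='a'
First match at index: 6


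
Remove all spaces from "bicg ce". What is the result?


Input string: 'bicg ce'
Operation: remove all spaces
Words: 'bicg', 'ce'
Join without spaces: bicgce


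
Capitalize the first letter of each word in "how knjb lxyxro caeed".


Input string: 'how knjb lxyxro caeed'
Operation: capitalize first letter of each word
Word transformations: 'how'->'How', 'knjb'->'Knjb', 'lxyxro'->'Lxyxro', 'caeed'->'Caeed'
Result: How Knjb Lxyxro Caeed


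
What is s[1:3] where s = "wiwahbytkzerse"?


Input string: 'wiwahbytkzerse'
Operation: slice [1:3]
Extract characters: s[1]='i', s[2]='w'
Result: iw


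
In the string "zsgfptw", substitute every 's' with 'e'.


Input string: 'zsgfptw'
Operation: replace 's' with 'e'
Positions of 's': 1
After replacement: zegfptw


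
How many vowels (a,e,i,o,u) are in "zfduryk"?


Input string: 'zfduryk'
Operation: count vowels (a, e, i, o, u)
Scan: s[0]='z', s[1]='f', s[2]='d', s[3]='u' (vowel), s[4]='r', s[5]='y', s[6]='k'
Vowels found: 1
Result: 1


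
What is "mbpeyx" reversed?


Input string: 'mbpeyx'
Operation: reverse character order
Original order: 'm' -> 'b' -> 'p' -> 'e' -> 'y' -> 'x'
Reversed order: 'x' -> 'y' -> 'e' -> 'p' -> 'b' -> 'm'
Result: xyepbm


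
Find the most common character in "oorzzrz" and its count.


Input: 'oorzzrz'
Operation: tally each character
Counts: 'o':2, 'r':2, 'z':3
Maximum: 'z' appears 3 times


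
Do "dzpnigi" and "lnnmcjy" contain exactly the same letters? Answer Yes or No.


String 1: 'dzpnigi' -> sorted: 'dgiinpz'
String 2: 'lnnmcjy' -> sorted: 'cjlmnny'
Compare sorted forms: 'dgiinpz' != 'cjlmnny'
Anagram: No


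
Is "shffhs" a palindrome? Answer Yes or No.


Input string: 'shffhs'
Reversed: 'shffhs'
Compare pairs: s[0]='s' vs s[5]='s' (match), s[1]='h' vs s[4]='h' (match), s[2]='f' vs s[3]='f' (match)
Palindrome: Yes


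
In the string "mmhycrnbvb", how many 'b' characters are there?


Input string: 'mmhycrnbvb'
Target character: 'b'
Scan each position: s[7]='b', s[9]='b'
Matches found at indices: 7, 9
Total: 2


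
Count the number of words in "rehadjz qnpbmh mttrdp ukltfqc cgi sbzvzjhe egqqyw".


Input string: 'rehadjz qnpbmh mttrdp ukltfqc cgi sbzvzjhe egqqyw'
Operation: split by spaces
Words found: 'rehadjz', 'qnpbmh', 'mttrdp', 'ukltfqc', 'cgi', 'sbzvzjhe', 'egqqyw'
Word count: 7


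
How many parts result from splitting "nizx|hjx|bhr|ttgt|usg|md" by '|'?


Input string: 'nizx|hjx|bhr|ttgt|usg|md'
Delimiter: '|'
Split result: 'nizx', 'hjx', 'bhr', 'ttgt', 'usg', 'md'
Number of parts: 6


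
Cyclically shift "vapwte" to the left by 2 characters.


Input: 'vapwte', shift = 2
Operation: split at index 2 and swap parts
Front part s[0:2] = 'va'
Back part s[2:] = 'pwte'
Rotated = back + front = 'pwte' + 'va'
Result: pwteva


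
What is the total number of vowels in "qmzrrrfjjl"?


Input string: 'qmzrrrfjjl'
Operation: count vowels (a, e, i, o, u)
Scan: s[0]='q', s[1]='m', s[2]='z', s[3]='r', s[4]='r', s[5]='r', s[6]='f', s[7]='j', s[8]='j', s[9]='l'
Vowels found: 0
Result: 0


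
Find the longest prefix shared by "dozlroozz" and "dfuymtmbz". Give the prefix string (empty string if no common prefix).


String 1: 'dozlroozz'
String 2: 'dfuymtmbz'
Compare position by position:
pos 0: 'd' vs 'd' match
pos 1: 'o' vs 'f' differ -> stop
Longest common prefix: "d" (length 1)


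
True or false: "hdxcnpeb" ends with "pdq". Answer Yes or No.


Input string: 'hdxcnpeb'
Suffix to check: 'pdq'
Last 3 characters of input: 'peb'
Match: False
Result: No


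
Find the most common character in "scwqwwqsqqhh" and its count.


Input: 'scwqwwqsqqhh'
Operation: tally each character
Counts: 'c':1, 'h':2, 'q':4, 's':2, 'w':3
Maximum: 'q' appears 4 times


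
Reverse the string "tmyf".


Input string: 'tmyf'
Operation: reverse character order
Original order: 't' -> 'm' -> 'y' -> 'f'
Reversed order: 'f' -> 'y' -> 'm' -> 't'
Result: fymt


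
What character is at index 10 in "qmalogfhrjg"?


Input string: 'qmalogfhrjg'
Operation: get character at index 10
Index mapping: s[0]='q', s[1]='m', s[2]='a', s[3]='l', s[4]='o', s[5]='g', s[6]='f', s[7]='h', s[8]='r', s[9]='j', s[10]='g'
Result: 'g'


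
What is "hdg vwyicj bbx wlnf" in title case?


Input string: 'hdg vwyicj bbx wlnf'
Operation: capitalize first letter of each word
Word transformations: 'hdg'->'Hdg', 'vwyicj'->'Vwyicj', 'bbx'->'Bbx', 'wlnf'->'Wlnf'
Result: Hdg Vwyicj Bbx Wlnf


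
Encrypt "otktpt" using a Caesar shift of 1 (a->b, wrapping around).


Input: 'otktpt', shift = 1
Operation: for each letter, (position + 1) mod 26
Mapping: 'o'(14+1=15)->'p', 't'(19+1=20)->'u', 'k'(10+1=11)->'l', 't'(19+1=20)->'u', 'p'(15+1=16)->'q', 't'(19+1=20)->'u'
Result: puluqu


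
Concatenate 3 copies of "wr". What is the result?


Input string: 'wr'
Operation: repeat 3 times
Concatenation: 'wr' + 'wr' + 'wr'
Result: wrwrwr


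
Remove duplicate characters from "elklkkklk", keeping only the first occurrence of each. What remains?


Input: 'elklkkklk'
Operation: keep first occurrence of each character
Scan: s[0]='e' new -> keep; s[1]='l' new -> keep; s[2]='k' new -> keep; s[3]='l' seen -> skip; s[4]='k' seen -> skip; s[5]='k' seen -> skip; s[6]='k' seen -> skip; s[7]='l' seen -> skip; s[8]='k' seen -> skip
Result: elk


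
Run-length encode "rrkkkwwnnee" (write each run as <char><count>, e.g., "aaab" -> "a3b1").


Input: 'rrkkkwwnnee'
Operation: identify consecutive runs
Runs: 'rr' -> r2, 'kkk' -> k3, 'ww' -> w2, 'nn' -> n2, 'ee' -> e2
Encoded: r2k3w2n2e2


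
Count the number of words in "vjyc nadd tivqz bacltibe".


Input string: 'vjyc nadd tivqz bacltibe'
Operation: split by spaces
Words found: 'vjyc', 'nadd', 'tivqz', 'bacltibe'
Word count: 4


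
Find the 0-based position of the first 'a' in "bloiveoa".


Input string: 'bloiveoa'
Target: 'a'
Scanning left to right: s[0]='b', s[1]='l', s[2]='o', s[3]='i', s[4]='v', s[5]='e', s[6]='o', s[7]='a'
First match at index: 7


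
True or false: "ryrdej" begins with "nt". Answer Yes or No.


Input string: 'ryrdej'
Prefix to check: 'nt'
First 2 characters of input: 'ry'
Match: False
Result: No


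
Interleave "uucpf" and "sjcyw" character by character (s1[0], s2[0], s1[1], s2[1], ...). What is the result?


String 1: 'uucpf'
String 2: 'sjcyw'
Operation: alternate characters
Pairs: 'u'+'s', 'u'+'j', 'c'+'c', 'p'+'y', 'f'+'w'
Result: usujccpyfw


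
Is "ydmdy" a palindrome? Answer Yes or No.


Input string: 'ydmdy'
Reversed: 'ydmdy'
Compare pairs: s[0]='y' vs s[4]='y' (match), s[1]='d' vs s[3]='d' (match)
Palindrome: Yes


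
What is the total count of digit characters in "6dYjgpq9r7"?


Input string: '6dYjgpq9r7'
Operation: count digit characters (0-9)
Scan: '6'(digit), 'd', 'Y', 'j', 'g', 'p', 'q', '9'(digit), 'r', '7'(digit)
Digits found: 3
Result: 3


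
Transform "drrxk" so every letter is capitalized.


Input string: 'drrxk'
Operation: convert each letter to uppercase
Mapping: 'd'->'D', 'r'->'R', 'r'->'R', 'x'->'X', 'k'->'K'
Result: DRRXK


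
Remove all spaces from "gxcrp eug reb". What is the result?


Input string: 'gxcrp eug reb'
Operation: remove all spaces
Words: 'gxcrp', 'eug', 'reb'
Join without spaces: gxcrpeugreb


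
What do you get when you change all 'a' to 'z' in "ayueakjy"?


Input string: 'ayueakjy'
Operation: replace 'a' with 'z'
Positions of 'a': 0, 4
After replacement: zyuezkjy


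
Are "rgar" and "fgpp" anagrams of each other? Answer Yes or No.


String 1: 'rgar' -> sorted: 'agrr'
String 2: 'fgpp' -> sorted: 'fgpp'
Compare sorted forms: 'agrr' != 'fgpp'
Anagram: No


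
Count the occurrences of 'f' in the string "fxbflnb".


Input string: 'fxbflnb'
Target character: 'f'
Scan each position: s[0]='f', s[3]='f'
Matches found at indices: 0, 3
Total: 2


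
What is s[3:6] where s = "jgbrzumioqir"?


Input string: 'jgbrzumioqir'
Operation: slice [3:6]
Extract characters: s[3]='r', s[4]='z', s[5]='u'
Result: rzu


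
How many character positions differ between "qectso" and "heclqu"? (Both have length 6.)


String 1: 'qectso'
String 2: 'heclqu'
Compare each position: pos 0: 'q'!='h', pos 1: 'e'=='e', pos 2: 'c'=='c', pos 3: 't'!='l', pos 4: 's'!='q', pos 5: 'o'!='u'
Differing positions: 4
Hamming distance: 4


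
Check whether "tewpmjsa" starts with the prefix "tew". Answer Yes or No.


Input string: 'tewpmjsa'
Prefix to check: 'tew'
First 3 characters of input: 'tew'
Match: True
Result: Yes


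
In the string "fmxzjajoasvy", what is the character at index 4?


Input string: 'fmxzjajoasvy'
Operation: get character at index 4
Index mapping: s[0]='f', s[1]='m', s[2]='x', s[3]='z', s[4]='j'
Result: 'j'


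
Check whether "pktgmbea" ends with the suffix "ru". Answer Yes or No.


Input string: 'pktgmbea'
Suffix to check: 'ru'
Last 2 characters of input: 'ea'
Match: False
Result: No


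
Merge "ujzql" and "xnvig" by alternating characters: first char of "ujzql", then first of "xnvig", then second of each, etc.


String 1: 'ujzql'
String 2: 'xnvig'
Operation: alternate characters
Pairs: 'u'+'x', 'j'+'n', 'z'+'v', 'q'+'i', 'l'+'g'
Result: uxjnzvqilg


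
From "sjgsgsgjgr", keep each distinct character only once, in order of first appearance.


Input: 'sjgsgsgjgr'
Operation: keep first occurrence of each character
Scan: s[0]='s' new -> keep; s[1]='j' new -> keep; s[2]='g' new -> keep; s[3]='s' seen -> skip; s[4]='g' seen -> skip; s[5]='s' seen -> skip; s[6]='g' seen -> skip; s[7]='j' seen -> skip; s[8]='g' seen -> skip; s[9]='r' new -> keep
Result: sjgr


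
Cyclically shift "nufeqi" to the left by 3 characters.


Input: 'nufeqi', shift = 3
Operation: split at index 3 and swap parts
Front part s[0:3] = 'nuf'
Back part s[3:] = 'eqi'
Rotated = back + front = 'eqi' + 'nuf'
Result: eqinuf


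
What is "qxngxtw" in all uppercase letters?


Input string: 'qxngxtw'
Operation: convert each letter to uppercase
Mapping: 'q'->'Q', 'x'->'X', 'n'->'N', 'g'->'G', 'x'->'X', 't'->'T', 'w'->'W'
Result: QXNGXTW


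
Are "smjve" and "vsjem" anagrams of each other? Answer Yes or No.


String 1: 'smjve' -> sorted: 'ejmsv'
String 2: 'vsjem' -> sorted: 'ejmsv'
Compare sorted forms: 'ejmsv' == 'ejmsv'
Anagram: Yes


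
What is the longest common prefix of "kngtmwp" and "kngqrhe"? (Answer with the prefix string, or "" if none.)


String 1: 'kngtmwp'
String 2: 'kngqrhe'
Compare position by position:
pos 0: 'k' vs 'k' match
pos 1: 'n' vs 'n' match
pos 2: 'g' vs 'g' match
pos 3: 't' vs 'q' differ -> stop
Longest common prefix: "kng" (length 3)


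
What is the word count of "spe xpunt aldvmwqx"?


Input string: 'spe xpunt aldvmwqx'
Operation: split by spaces
Words found: 'spe', 'xpunt', 'aldvmwqx'
Word count: 3


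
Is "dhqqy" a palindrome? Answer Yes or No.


Input string: 'dhqqy'
Reversed: 'yqqhd'
Compare pairs: s[0]='d' vs s[4]='y' (mismatch), s[1]='h' vs s[3]='q' (mismatch)
Palindrome: No


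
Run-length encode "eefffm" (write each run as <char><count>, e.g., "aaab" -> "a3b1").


Input: 'eefffm'
Operation: identify consecutive runs
Runs: 'ee' -> e2, 'fff' -> f3, 'm' -> m1
Encoded: e2f3m1


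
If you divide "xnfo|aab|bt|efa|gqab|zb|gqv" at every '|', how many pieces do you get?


Input string: 'xnfo|aab|bt|efa|gqab|zb|gqv'
Delimiter: '|'
Split result: 'xnfo', 'aab', 'bt', 'efa', 'gqab', 'zb', 'gqv'
Number of parts: 7


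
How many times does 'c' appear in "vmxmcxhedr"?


Input string: 'vmxmcxhedr'
Target character: 'c'
Scan each position: s[4]='c'
Matches found at indices: 4
Total: 1


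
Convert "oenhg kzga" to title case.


Input string: 'oenhg kzga'
Operation: capitalize first letter of each word
Word transformations: 'oenhg'->'Oenhg', 'kzga'->'Kzga'
Result: Oenhg Kzga


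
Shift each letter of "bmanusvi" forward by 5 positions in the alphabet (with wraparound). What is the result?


Input: 'bmanusvi', shift = 5
Operation: for each letter, (position + 5) mod 26
Mapping: 'b'(1+5=6)->'g', 'm'(12+5=17)->'r', 'a'(0+5=5)->'f', 'n'(13+5=18)->'s', 'u'(20+5=25)->'z', 's'(18+5=23)->'x', 'v'(21+5=26, 26 mod 26=0)->'a', 'i'(8+5=13)->'n'
Result: grfszxan
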